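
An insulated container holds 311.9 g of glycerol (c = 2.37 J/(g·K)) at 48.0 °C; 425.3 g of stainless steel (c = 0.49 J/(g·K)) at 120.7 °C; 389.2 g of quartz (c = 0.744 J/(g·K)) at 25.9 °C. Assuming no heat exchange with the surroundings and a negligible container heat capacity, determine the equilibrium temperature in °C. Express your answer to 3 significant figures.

T_f = 55.1 °C

Σ mᵢcᵢ(T − Tᵢ) = 0  ⇒  T = Σ mᵢcᵢTᵢ / Σ mᵢcᵢ
Σ mᵢcᵢ = 311.9×2.37 + 425.3×0.49 + 389.2×0.744 = 1237.1648
Σ mᵢcᵢTᵢ = 739.203×48.0 + 208.397×120.7 + 289.5648×25.9 = 68135
T = 68135 / 1237.1648 = 55.07 °C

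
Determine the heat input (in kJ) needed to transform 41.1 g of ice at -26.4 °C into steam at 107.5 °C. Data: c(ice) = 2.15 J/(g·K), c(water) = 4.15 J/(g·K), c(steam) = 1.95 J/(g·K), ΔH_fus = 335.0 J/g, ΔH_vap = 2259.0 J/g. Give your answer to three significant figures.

q = 127 kJ

q1 (heat ice -26.4→0.0 °C): 41.1 × 2.15 × 26.4 = 2333 J
q2 (melt at 0 °C): 41.1 × 335.0 = 13769 J
q3 (heat water 0.0→100.0 °C): 41.1 × 4.15 × 100.0 = 17057 J
q4 (vaporize at 100 °C): 41.1 × 2259.0 = 92845 J
q5 (heat steam 100.0→107.5 °C): 41.1 × 1.95 × 7.5 = 601 J
Total: 2333 + 13769 + 17057 + 92845 + 601 = 126605 J = 127 kJ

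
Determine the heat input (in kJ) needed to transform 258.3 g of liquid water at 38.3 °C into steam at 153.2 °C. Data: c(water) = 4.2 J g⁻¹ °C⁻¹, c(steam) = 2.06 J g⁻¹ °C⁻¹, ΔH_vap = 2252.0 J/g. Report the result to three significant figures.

q1 (heat water 38.3→100.0 °C): 258.3 × 4.2 × 61.7 = 66936 J
q2 (vaporize at 100 °C): 258.3 × 2252.0 = 581692 J
q3 (heat steam 100.0→153.2 °C): 258.3 × 2.06 × 53.2 = 28308 J
Total: 66936 + 581692 + 28308 = 676936 J = 677 kJ

q = 677 kJ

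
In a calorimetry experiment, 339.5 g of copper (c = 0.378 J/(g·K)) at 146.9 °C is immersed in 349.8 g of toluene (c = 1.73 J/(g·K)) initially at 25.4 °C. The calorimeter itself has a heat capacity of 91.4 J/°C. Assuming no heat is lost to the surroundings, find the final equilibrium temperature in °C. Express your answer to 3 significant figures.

T_f = 44.3 °C

Heat lost by copper = heat gained by toluene + calorimeter.
(339.5)(0.378)(146.9 − T) = [(349.8)(1.73) + 91.4](T − 25.4)
128.331 (146.9 − T) = 696.554 (T − 25.4)
18852 − 128.331 T = 696.554 T − 17692
36544 = 824.885 T
T = 44.30 °C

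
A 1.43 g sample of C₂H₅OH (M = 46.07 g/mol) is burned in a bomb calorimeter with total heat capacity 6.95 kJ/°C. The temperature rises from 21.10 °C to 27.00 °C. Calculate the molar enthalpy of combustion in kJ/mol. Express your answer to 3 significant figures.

ΔT = 27.00 − 21.10 = 5.90 °C
q_cal = C_cal × ΔT = 6.95 × 5.90 = 41.005 kJ
n = 1.43 / 46.07 = 0.03104 mol
q_rxn = −q_cal = -41.005 kJ
ΔH = -41.005 / 0.03104 = -1321 kJ/mol

ΔH = -1320 kJ/mol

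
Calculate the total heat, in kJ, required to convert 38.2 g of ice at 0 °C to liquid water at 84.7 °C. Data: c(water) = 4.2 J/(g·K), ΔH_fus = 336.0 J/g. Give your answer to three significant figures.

q = 26.4 kJ

q1 (melt at 0 °C): 38.2 × 336.0 = 12835 J
q2 (heat water 0.0→84.7 °C): 38.2 × 4.2 × 84.7 = 13589 J
Total: 12835 + 13589 = 26424 J = 26.4 kJ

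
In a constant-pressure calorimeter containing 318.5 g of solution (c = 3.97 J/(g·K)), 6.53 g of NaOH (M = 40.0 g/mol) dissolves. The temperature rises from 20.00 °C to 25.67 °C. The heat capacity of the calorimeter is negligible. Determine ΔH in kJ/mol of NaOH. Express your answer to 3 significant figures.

ΔH = -43.9 kJ/mol

|ΔT| = |25.67 − 20.00| = 5.67 °C
|q_surr| = (318.5 × 3.97) × 5.67 = 1264.445 × 5.67 = 7169 J
n(NaOH) = 6.53 / 40.0 = 0.1633 mol
Temperature rose, so q_rxn = −|q_surr| = -7.169 kJ
ΔH = q_rxn / n = -43.90 kJ/mol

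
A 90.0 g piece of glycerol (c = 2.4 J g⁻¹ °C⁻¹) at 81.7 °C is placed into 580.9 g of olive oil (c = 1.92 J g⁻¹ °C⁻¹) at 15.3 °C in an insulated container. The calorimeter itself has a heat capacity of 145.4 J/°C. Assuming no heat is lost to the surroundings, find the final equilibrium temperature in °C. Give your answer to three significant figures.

Heat lost by glycerol = heat gained by olive oil + calorimeter.
(90.0)(2.4)(81.7 − T) = [(580.9)(1.92) + 145.4](T − 15.3)
216 (81.7 − T) = 1260.728 (T − 15.3)
17647 − 216 T = 1260.728 T − 19289
36936 = 1476.728 T
T = 25.01 °C

T_f = 25.0 °C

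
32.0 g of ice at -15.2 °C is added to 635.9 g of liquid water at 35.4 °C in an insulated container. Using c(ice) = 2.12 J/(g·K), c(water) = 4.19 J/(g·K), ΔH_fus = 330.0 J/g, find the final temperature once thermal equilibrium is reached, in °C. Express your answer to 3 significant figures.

T_f = 29.6 °C

Heat to bring ice to 0 °C and melt it: q₁ = 32.0×2.12×15.2 + 32.0×330.0 = 11591 J
Heat the water can supply cooling to 0 °C: 635.9×4.19×35.4 = 94320.5 J > q₁, so all ice melts.
Energy balance: 635.9×4.19×(35.4 − T) = 11591 + 32.0×4.19×(T − 0)
2664.421(35.4 − T) = 11591 + 134.08 T
94320.5 − 11591 = 2798.501 T
T = 82729.5 / 2798.501 = 29.56 °C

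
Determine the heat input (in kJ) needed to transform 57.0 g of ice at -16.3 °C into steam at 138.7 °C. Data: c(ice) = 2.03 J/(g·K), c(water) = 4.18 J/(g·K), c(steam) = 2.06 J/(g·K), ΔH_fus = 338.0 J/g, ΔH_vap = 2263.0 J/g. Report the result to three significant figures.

q = 179 kJ

q1 (heat ice -16.3→0.0 °C): 57.0 × 2.03 × 16.3 = 1886 J
q2 (melt at 0 °C): 57.0 × 338.0 = 19266 J
q3 (heat water 0.0→100.0 °C): 57.0 × 4.18 × 100.0 = 23826 J
q4 (vaporize at 100 °C): 57.0 × 2263.0 = 128991 J
q5 (heat steam 100.0→138.7 °C): 57.0 × 2.06 × 38.7 = 4544 J
Total: 1886 + 19266 + 23826 + 128991 + 4544 = 178513 J = 179 kJ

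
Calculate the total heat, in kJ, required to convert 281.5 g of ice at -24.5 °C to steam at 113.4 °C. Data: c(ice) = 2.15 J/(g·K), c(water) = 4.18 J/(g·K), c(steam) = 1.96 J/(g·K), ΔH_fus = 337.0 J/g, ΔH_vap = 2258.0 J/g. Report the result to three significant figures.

q1 (heat ice -24.5→0.0 °C): 281.5 × 2.15 × 24.5 = 14828 J
q2 (melt at 0 °C): 281.5 × 337.0 = 94866 J
q3 (heat water 0.0→100.0 °C): 281.5 × 4.18 × 100.0 = 117667 J
q4 (vaporize at 100 °C): 281.5 × 2258.0 = 635627 J
q5 (heat steam 100.0→113.4 °C): 281.5 × 1.96 × 13.4 = 7393 J
Total: 14828 + 94866 + 117667 + 635627 + 7393 = 870381 J = 870 kJ

q = 870 kJ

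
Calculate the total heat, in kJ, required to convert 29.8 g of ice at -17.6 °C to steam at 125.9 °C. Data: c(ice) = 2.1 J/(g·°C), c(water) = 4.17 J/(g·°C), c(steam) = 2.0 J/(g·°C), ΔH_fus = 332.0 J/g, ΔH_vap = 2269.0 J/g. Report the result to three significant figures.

q = 92.6 kJ

q1 (heat ice -17.6→0.0 °C): 29.8 × 2.1 × 17.6 = 1101 J
q2 (melt at 0 °C): 29.8 × 332.0 = 9894 J
q3 (heat water 0.0→100.0 °C): 29.8 × 4.17 × 100.0 = 12427 J
q4 (vaporize at 100 °C): 29.8 × 2269.0 = 67616 J
q5 (heat steam 100.0→125.9 °C): 29.8 × 2.0 × 25.9 = 1544 J
Total: 1101 + 9894 + 12427 + 67616 + 1544 = 92582 J = 92.6 kJ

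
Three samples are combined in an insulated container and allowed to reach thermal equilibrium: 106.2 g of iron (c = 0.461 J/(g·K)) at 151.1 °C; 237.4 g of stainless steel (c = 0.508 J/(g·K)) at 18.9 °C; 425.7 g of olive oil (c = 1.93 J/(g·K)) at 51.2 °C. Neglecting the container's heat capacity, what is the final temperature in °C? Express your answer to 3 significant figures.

T_f = 52.2 °C

Σ mᵢcᵢ(T − Tᵢ) = 0  ⇒  T = Σ mᵢcᵢTᵢ / Σ mᵢcᵢ
Σ mᵢcᵢ = 106.2×0.461 + 237.4×0.508 + 425.7×1.93 = 991.1584
Σ mᵢcᵢTᵢ = 48.9582×151.1 + 120.5992×18.9 + 821.601×51.2 = 51743
T = 51743 / 991.1584 = 52.20 °C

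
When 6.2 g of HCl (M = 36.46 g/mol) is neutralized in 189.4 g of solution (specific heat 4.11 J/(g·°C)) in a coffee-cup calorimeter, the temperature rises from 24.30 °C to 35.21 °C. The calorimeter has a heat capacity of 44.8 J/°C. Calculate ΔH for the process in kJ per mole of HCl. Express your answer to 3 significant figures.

ΔH = -52.8 kJ/mol

|ΔT| = |35.21 − 24.30| = 10.91 °C
|q_surr| = (189.4 × 4.11 + 44.8) × 10.91 = 823.234 × 10.91 = 8981 J
n(HCl) = 6.2 / 36.46 = 0.1700 mol
Temperature rose, so q_rxn = −|q_surr| = -8.981 kJ
ΔH = q_rxn / n = -52.83 kJ/mol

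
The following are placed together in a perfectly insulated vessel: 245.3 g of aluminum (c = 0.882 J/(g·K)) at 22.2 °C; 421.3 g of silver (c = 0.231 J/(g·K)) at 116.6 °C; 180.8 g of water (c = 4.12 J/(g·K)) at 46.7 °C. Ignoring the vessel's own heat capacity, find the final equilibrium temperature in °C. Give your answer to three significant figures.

T_f = 48.1 °C

Σ mᵢcᵢ(T − Tᵢ) = 0  ⇒  T = Σ mᵢcᵢTᵢ / Σ mᵢcᵢ
Σ mᵢcᵢ = 245.3×0.882 + 421.3×0.231 + 180.8×4.12 = 1058.5709
Σ mᵢcᵢTᵢ = 216.3546×22.2 + 97.3203×116.6 + 744.896×46.7 = 50937
T = 50937 / 1058.5709 = 48.12 °C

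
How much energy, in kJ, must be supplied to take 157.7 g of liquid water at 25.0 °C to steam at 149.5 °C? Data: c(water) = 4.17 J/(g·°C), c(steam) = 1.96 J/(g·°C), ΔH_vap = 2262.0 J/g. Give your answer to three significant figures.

q1 (heat water 25.0→100.0 °C): 157.7 × 4.17 × 75.0 = 49321 J
q2 (vaporize at 100 °C): 157.7 × 2262.0 = 356717 J
q3 (heat steam 100.0→149.5 °C): 157.7 × 1.96 × 49.5 = 15300 J
Total: 49321 + 356717 + 15300 = 421338 J = 421 kJ

q = 421 kJ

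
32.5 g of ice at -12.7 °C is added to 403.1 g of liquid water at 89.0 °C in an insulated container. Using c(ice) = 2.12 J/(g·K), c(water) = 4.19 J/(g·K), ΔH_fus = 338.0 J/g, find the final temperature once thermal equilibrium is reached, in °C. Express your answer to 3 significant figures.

Heat to bring ice to 0 °C and melt it: q₁ = 32.5×2.12×12.7 + 32.5×338.0 = 11860 J
Heat the water can supply cooling to 0 °C: 403.1×4.19×89.0 = 150320 J > q₁, so all ice melts.
Energy balance: 403.1×4.19×(89.0 − T) = 11860 + 32.5×4.19×(T − 0)
1688.989(89.0 − T) = 11860 + 136.175 T
150320 − 11860 = 1825.164 T
T = 138460 / 1825.164 = 75.86 °C

T_f = 75.9 °C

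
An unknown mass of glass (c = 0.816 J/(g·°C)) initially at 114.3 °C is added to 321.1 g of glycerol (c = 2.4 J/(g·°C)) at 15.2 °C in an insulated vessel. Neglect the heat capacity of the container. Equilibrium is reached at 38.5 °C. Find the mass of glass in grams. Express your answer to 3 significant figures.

m = 290 g

q_gained = (321.1 × 2.4) × (38.5 − 15.2) = 17960 J
q_lost = m × 0.816 × (114.3 − 38.5) = 61.8528 m
m = 17960 / 61.8528 = 290 g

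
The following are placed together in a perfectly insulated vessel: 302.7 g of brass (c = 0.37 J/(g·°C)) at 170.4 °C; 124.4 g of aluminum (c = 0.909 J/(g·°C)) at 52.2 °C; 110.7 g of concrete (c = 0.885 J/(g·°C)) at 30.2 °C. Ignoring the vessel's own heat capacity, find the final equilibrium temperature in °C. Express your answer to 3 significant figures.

T_f = 86.5 °C

Σ mᵢcᵢ(T − Tᵢ) = 0  ⇒  T = Σ mᵢcᵢTᵢ / Σ mᵢcᵢ
Σ mᵢcᵢ = 302.7×0.37 + 124.4×0.909 + 110.7×0.885 = 323.0481
Σ mᵢcᵢTᵢ = 111.999×170.4 + 113.0796×52.2 + 97.9695×30.2 = 27946
T = 27946 / 323.0481 = 86.51 °C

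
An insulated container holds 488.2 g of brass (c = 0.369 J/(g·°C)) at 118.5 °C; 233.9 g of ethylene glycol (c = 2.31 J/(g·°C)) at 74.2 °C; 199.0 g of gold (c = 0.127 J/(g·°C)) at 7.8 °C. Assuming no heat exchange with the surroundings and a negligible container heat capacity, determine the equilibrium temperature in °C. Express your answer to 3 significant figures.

Σ mᵢcᵢ(T − Tᵢ) = 0  ⇒  T = Σ mᵢcᵢTᵢ / Σ mᵢcᵢ
Σ mᵢcᵢ = 488.2×0.369 + 233.9×2.31 + 199.0×0.127 = 745.7278
Σ mᵢcᵢTᵢ = 180.1458×118.5 + 540.309×74.2 + 25.273×7.8 = 61635
T = 61635 / 745.7278 = 82.65 °C

T_f = 82.7 °C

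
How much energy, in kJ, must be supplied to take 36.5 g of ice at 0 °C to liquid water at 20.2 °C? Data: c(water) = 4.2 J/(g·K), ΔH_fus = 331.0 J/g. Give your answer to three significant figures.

q1 (melt at 0 °C): 36.5 × 331.0 = 12082 J
q2 (heat water 0.0→20.2 °C): 36.5 × 4.2 × 20.2 = 3097 J
Total: 12082 + 3097 = 15179 J = 15.2 kJ

q = 15.2 kJ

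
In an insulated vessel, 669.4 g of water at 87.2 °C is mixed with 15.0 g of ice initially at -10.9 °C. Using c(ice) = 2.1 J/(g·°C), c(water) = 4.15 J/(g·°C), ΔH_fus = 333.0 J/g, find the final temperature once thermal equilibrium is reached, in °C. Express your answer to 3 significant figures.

T_f = 83.4 °C

Heat to bring ice to 0 °C and melt it: q₁ = 15.0×2.1×10.9 + 15.0×333.0 = 5338.4 J
Heat the water can supply cooling to 0 °C: 669.4×4.15×87.2 = 242242 J > q₁, so all ice melts.
Energy balance: 669.4×4.15×(87.2 − T) = 5338.4 + 15.0×4.15×(T − 0)
2778.01(87.2 − T) = 5338.4 + 62.25 T
242242 − 5338.4 = 2840.26 T
T = 236903.6 / 2840.26 = 83.41 °C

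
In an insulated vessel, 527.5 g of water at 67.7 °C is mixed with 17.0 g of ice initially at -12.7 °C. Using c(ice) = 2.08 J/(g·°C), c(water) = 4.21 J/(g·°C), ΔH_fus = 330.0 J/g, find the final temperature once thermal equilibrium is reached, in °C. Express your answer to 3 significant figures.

Heat to bring ice to 0 °C and melt it: q₁ = 17.0×2.08×12.7 + 17.0×330.0 = 6059.1 J
Heat the water can supply cooling to 0 °C: 527.5×4.21×67.7 = 150346 J > q₁, so all ice melts.
Energy balance: 527.5×4.21×(67.7 − T) = 6059.1 + 17.0×4.21×(T − 0)
2220.775(67.7 − T) = 6059.1 + 71.57 T
150346 − 6059.1 = 2292.345 T
T = 144286.9 / 2292.345 = 62.94 °C

T_f = 62.9 °C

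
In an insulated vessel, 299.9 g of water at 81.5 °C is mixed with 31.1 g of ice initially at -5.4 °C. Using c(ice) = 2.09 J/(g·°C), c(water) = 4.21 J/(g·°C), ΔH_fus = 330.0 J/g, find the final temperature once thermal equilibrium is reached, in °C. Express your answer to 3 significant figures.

Heat to bring ice to 0 °C and melt it: q₁ = 31.1×2.09×5.4 + 31.1×330.0 = 10614 J
Heat the water can supply cooling to 0 °C: 299.9×4.21×81.5 = 102900 J > q₁, so all ice melts.
Energy balance: 299.9×4.21×(81.5 − T) = 10614 + 31.1×4.21×(T − 0)
1262.579(81.5 − T) = 10614 + 130.931 T
102900 − 10614 = 1393.510 T
T = 92286 / 1393.510 = 66.23 °C

T_f = 66.2 °C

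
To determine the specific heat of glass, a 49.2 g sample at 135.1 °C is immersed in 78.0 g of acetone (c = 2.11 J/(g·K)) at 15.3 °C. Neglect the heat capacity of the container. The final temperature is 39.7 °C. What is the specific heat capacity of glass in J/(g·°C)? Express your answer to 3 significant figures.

q_gained = (78.0 × 2.11) × (39.7 − 15.3) = 4016 J
q_lost = 49.2 × c × (135.1 − 39.7) = 4693.68 c
Set equal: c = 4016 / 4693.68 = 0.856 J/(g·°C)

c = 0.856 J/(g·°C)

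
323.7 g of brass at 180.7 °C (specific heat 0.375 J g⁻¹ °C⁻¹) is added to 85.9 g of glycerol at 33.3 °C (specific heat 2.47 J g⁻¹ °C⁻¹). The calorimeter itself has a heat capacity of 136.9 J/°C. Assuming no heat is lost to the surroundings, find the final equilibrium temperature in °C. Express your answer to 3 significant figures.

Heat lost by brass = heat gained by glycerol + calorimeter.
(323.7)(0.375)(180.7 − T) = [(85.9)(2.47) + 136.9](T − 33.3)
121.3875 (180.7 − T) = 349.073 (T − 33.3)
21935 − 121.3875 T = 349.073 T − 11624
33559 = 470.4605 T
T = 71.33 °C

T_f = 71.3 °C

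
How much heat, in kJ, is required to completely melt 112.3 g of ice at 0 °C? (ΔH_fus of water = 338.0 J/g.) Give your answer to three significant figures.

q = m × ΔH_fus = 112.3 × 338.0 = 37960 J = 38.0 kJ

q = 38.0 kJ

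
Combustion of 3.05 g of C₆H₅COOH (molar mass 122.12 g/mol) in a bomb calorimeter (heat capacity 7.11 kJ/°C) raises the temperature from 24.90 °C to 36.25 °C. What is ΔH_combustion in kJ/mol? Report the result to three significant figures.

ΔT = 36.25 − 24.90 = 11.35 °C
q_cal = C_cal × ΔT = 7.11 × 11.35 = 80.6985 kJ
n = 3.05 / 122.12 = 0.02498 mol
q_rxn = −q_cal = -80.6985 kJ
ΔH = -80.6985 / 0.02498 = -3231 kJ/mol

ΔH = -3230 kJ/mol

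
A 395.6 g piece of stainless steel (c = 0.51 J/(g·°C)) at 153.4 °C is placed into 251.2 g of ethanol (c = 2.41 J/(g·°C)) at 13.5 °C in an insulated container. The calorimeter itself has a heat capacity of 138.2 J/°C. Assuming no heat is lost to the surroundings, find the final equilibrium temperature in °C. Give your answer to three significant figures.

Heat lost by stainless steel = heat gained by ethanol + calorimeter.
(395.6)(0.51)(153.4 − T) = [(251.2)(2.41) + 138.2](T − 13.5)
201.756 (153.4 − T) = 743.592 (T − 13.5)
30949 − 201.756 T = 743.592 T − 10038
40987 = 945.348 T
T = 43.36 °C

T_f = 43.4 °C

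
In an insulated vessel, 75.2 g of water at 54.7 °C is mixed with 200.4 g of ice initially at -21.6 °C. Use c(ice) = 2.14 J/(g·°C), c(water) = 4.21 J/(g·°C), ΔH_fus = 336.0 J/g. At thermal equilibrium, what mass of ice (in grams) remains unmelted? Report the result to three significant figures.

m_ice remaining = 176 g

Heat to warm all ice to 0 °C: 200.4×2.14×21.6 = 9263.3 J
Heat released by water cooling to 0 °C: 75.2×4.21×54.7 = 17318 J
17318 J < 9263.3 + 200.4×336.0 = 76597.7 J, so not all ice melts; final T = 0 °C.
Heat left for melting: 17318 − 9263.3 = 8054.7 J
Mass melted = 8054.7 / 336.0 = 23.97 g
Ice remaining = 200.4 − 23.97 = 176.43 g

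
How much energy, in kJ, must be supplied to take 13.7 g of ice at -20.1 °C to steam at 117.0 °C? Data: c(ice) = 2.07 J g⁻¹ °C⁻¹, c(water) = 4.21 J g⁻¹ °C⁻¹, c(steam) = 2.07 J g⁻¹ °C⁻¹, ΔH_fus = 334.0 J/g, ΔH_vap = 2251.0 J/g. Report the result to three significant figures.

q = 42.2 kJ

q1 (heat ice -20.1→0.0 °C): 13.7 × 2.07 × 20.1 = 570 J
q2 (melt at 0 °C): 13.7 × 334.0 = 4576 J
q3 (heat water 0.0→100.0 °C): 13.7 × 4.21 × 100.0 = 5768 J
q4 (vaporize at 100 °C): 13.7 × 2251.0 = 30839 J
q5 (heat steam 100.0→117.0 °C): 13.7 × 2.07 × 17.0 = 482 J
Total: 570 + 4576 + 5768 + 30839 + 482 = 42235 J = 42.2 kJ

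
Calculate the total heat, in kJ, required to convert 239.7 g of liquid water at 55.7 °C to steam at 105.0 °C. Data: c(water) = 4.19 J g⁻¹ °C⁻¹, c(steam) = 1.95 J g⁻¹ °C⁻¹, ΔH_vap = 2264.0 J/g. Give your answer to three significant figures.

q = 590 kJ

q1 (heat water 55.7→100.0 °C): 239.7 × 4.19 × 44.3 = 44492 J
q2 (vaporize at 100 °C): 239.7 × 2264.0 = 542681 J
q3 (heat steam 100.0→105.0 °C): 239.7 × 1.95 × 5.0 = 2337 J
Total: 44492 + 542681 + 2337 = 589510 J = 590 kJ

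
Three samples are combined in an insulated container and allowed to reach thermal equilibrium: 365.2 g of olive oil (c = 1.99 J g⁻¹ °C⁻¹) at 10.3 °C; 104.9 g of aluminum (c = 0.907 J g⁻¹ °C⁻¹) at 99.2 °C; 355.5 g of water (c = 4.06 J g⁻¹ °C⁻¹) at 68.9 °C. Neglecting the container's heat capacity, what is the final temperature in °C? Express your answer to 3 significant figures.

T_f = 51.4 °C

Σ mᵢcᵢ(T − Tᵢ) = 0  ⇒  T = Σ mᵢcᵢTᵢ / Σ mᵢcᵢ
Σ mᵢcᵢ = 365.2×1.99 + 104.9×0.907 + 355.5×4.06 = 2265.2223
Σ mᵢcᵢTᵢ = 726.748×10.3 + 95.1443×99.2 + 1443.33×68.9 = 116370
T = 116370 / 2265.2223 = 51.37 °C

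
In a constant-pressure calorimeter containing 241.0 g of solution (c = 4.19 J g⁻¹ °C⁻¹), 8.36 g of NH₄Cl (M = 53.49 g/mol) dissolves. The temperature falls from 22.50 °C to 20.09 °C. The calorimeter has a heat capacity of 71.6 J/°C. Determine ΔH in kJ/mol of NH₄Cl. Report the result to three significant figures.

ΔH = 16.7 kJ/mol

|ΔT| = |20.09 − 22.50| = 2.41 °C
|q_surr| = (241.0 × 4.19 + 71.6) × 2.41 = 1081.39 × 2.41 = 2606 J
n(NH₄Cl) = 8.36 / 53.49 = 0.1563 mol
Temperature fell, so q_rxn = +|q_surr| = 2.606 kJ
ΔH = q_rxn / n = 16.67 kJ/mol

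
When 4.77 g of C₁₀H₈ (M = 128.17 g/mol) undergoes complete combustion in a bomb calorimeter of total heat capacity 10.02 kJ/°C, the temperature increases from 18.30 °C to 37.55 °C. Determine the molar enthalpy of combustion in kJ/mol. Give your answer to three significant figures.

ΔT = 37.55 − 18.30 = 19.25 °C
q_cal = C_cal × ΔT = 10.02 × 19.25 = 192.885 kJ
n = 4.77 / 128.17 = 0.03722 mol
q_rxn = −q_cal = -192.885 kJ
ΔH = -192.885 / 0.03722 = -5182 kJ/mol

ΔH = -5180 kJ/mol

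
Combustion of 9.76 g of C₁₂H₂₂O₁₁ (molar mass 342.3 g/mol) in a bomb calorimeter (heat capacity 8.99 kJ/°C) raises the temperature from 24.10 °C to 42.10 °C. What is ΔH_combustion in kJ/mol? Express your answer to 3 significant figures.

ΔT = 42.10 − 24.10 = 18.00 °C
q_cal = C_cal × ΔT = 8.99 × 18.00 = 161.82 kJ
n = 9.76 / 342.3 = 0.02851 mol
q_rxn = −q_cal = -161.82 kJ
ΔH = -161.82 / 0.02851 = -5676 kJ/mol

ΔH = -5680 kJ/mol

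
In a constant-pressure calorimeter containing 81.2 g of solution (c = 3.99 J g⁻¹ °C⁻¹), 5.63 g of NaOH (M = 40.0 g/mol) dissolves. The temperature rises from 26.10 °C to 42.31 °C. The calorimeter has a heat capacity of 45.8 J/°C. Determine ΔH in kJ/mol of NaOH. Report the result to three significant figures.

|ΔT| = |42.31 − 26.10| = 16.21 °C
|q_surr| = (81.2 × 3.99 + 45.8) × 16.21 = 369.788 × 16.21 = 5994 J
n(NaOH) = 5.63 / 40.0 = 0.1408 mol
Temperature rose, so q_rxn = −|q_surr| = -5.994 kJ
ΔH = q_rxn / n = -42.57 kJ/mol

ΔH = -42.6 kJ/mol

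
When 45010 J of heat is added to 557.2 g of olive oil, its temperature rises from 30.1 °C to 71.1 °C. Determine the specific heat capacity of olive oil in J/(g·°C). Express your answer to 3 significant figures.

c = q / (m ΔT) = 45010 / (557.2 × 41.0)
c = 45010 / 22845.2 = 1.97 J/(g·°C)

c = 1.97 J/(g·°C)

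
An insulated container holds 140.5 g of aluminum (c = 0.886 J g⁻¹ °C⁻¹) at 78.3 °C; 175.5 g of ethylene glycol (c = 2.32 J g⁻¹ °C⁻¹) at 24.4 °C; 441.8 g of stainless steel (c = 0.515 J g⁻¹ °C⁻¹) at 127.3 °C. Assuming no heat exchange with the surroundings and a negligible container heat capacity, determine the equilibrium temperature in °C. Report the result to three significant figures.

Σ mᵢcᵢ(T − Tᵢ) = 0  ⇒  T = Σ mᵢcᵢTᵢ / Σ mᵢcᵢ
Σ mᵢcᵢ = 140.5×0.886 + 175.5×2.32 + 441.8×0.515 = 759.170
Σ mᵢcᵢTᵢ = 124.483×78.3 + 407.16×24.4 + 227.527×127.3 = 48646
T = 48646 / 759.170 = 64.08 °C

T_f = 64.1 °C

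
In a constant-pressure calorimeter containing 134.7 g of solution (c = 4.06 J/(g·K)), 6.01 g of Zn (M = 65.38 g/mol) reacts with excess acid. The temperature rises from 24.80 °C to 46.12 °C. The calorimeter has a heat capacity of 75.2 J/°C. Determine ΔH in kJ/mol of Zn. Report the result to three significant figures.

ΔH = -144 kJ/mol

|ΔT| = |46.12 − 24.80| = 21.32 °C
|q_surr| = (134.7 × 4.06 + 75.2) × 21.32 = 622.082 × 21.32 = 13260 J
n(Zn) = 6.01 / 65.38 = 0.09192 mol
Temperature rose, so q_rxn = −|q_surr| = -13.26 kJ
ΔH = q_rxn / n = -144.3 kJ/mol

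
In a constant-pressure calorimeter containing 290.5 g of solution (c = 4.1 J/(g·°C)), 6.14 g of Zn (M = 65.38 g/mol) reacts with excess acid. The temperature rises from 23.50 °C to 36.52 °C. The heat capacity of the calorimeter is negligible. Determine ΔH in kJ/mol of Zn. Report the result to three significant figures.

ΔH = -165 kJ/mol

|ΔT| = |36.52 − 23.50| = 13.02 °C
|q_surr| = (290.5 × 4.1) × 13.02 = 1191.05 × 13.02 = 15510 J
n(Zn) = 6.14 / 65.38 = 0.09391 mol
Temperature rose, so q_rxn = −|q_surr| = -15.51 kJ
ΔH = q_rxn / n = -165.2 kJ/mol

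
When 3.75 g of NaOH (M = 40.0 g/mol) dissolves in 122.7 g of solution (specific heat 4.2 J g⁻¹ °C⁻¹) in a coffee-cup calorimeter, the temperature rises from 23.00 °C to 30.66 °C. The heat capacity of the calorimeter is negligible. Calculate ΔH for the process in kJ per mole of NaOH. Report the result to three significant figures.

ΔH = -42.1 kJ/mol

|ΔT| = |30.66 − 23.00| = 7.66 °C
|q_surr| = (122.7 × 4.2) × 7.66 = 515.34 × 7.66 = 3948 J
n(NaOH) = 3.75 / 40.0 = 0.09375 mol
Temperature rose, so q_rxn = −|q_surr| = -3.948 kJ
ΔH = q_rxn / n = -42.11 kJ/mol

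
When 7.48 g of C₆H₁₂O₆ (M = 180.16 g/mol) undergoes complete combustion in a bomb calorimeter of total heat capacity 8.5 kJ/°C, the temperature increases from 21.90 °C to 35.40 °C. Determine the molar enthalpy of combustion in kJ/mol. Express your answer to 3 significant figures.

ΔT = 35.40 − 21.90 = 13.50 °C
q_cal = C_cal × ΔT = 8.5 × 13.50 = 114.75 kJ
n = 7.48 / 180.16 = 0.04152 mol
q_rxn = −q_cal = -114.75 kJ
ΔH = -114.75 / 0.04152 = -2764 kJ/mol

ΔH = -2760 kJ/mol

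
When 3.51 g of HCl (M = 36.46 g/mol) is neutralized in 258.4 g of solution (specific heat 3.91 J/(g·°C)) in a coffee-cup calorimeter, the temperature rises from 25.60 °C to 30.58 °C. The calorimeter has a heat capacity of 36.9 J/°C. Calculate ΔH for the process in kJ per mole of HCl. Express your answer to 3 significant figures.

ΔH = -54.2 kJ/mol

|ΔT| = |30.58 − 25.60| = 4.98 °C
|q_surr| = (258.4 × 3.91 + 36.9) × 4.98 = 1047.244 × 4.98 = 5215 J
n(HCl) = 3.51 / 36.46 = 0.09627 mol
Temperature rose, so q_rxn = −|q_surr| = -5.215 kJ
ΔH = q_rxn / n = -54.17 kJ/mol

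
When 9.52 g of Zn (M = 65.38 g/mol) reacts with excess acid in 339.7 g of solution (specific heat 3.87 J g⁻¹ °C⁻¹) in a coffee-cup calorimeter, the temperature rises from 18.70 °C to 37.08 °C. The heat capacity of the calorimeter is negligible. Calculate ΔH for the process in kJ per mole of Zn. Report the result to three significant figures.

ΔH = -166 kJ/mol

|ΔT| = |37.08 − 18.70| = 18.38 °C
|q_surr| = (339.7 × 3.87) × 18.38 = 1314.639 × 18.38 = 24160 J
n(Zn) = 9.52 / 65.38 = 0.1456 mol
Temperature rose, so q_rxn = −|q_surr| = -24.16 kJ
ΔH = q_rxn / n = -165.9 kJ/mol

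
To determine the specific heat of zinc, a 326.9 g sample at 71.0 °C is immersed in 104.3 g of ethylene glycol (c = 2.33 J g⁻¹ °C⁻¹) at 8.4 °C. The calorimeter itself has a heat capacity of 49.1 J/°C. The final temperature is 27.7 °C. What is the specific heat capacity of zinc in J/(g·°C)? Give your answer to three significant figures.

q_gained = (104.3 × 2.33 + 49.1) × (27.7 − 8.4) = 5638 J
q_lost = 326.9 × c × (71.0 − 27.7) = 14154.77 c
Set equal: c = 5638 / 14154.77 = 0.398 J/(g·°C)

c = 0.398 J/(g·°C)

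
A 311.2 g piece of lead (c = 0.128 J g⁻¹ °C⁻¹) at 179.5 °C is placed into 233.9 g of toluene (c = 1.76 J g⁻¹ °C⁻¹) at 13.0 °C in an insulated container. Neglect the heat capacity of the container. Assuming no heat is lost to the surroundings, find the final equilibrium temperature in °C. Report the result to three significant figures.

Heat lost by lead = heat gained by toluene.
(311.2)(0.128)(179.5 − T) = (233.9)(1.76)(T − 13.0)
39.8336 (179.5 − T) = 411.664 (T − 13.0)
7150.1 − 39.8336 T = 411.664 T − 5351.6
12501.7 = 451.4976 T
T = 27.69 °C

T_f = 27.7 °C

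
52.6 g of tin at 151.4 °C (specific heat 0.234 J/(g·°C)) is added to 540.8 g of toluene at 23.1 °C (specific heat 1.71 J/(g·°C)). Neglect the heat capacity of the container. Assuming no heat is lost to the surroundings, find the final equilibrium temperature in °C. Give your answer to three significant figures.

T_f = 24.8 °C

Heat lost by tin = heat gained by toluene.
(52.6)(0.234)(151.4 − T) = (540.8)(1.71)(T − 23.1)
12.3084 (151.4 − T) = 924.768 (T − 23.1)
1863.5 − 12.3084 T = 924.768 T − 21362
23225.5 = 937.0764 T
T = 24.79 °C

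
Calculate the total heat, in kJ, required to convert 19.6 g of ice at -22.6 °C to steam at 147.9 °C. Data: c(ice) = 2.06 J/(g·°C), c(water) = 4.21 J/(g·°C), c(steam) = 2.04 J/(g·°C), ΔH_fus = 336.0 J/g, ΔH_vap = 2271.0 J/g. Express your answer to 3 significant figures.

q1 (heat ice -22.6→0.0 °C): 19.6 × 2.06 × 22.6 = 912 J
q2 (melt at 0 °C): 19.6 × 336.0 = 6586 J
q3 (heat water 0.0→100.0 °C): 19.6 × 4.21 × 100.0 = 8252 J
q4 (vaporize at 100 °C): 19.6 × 2271.0 = 44512 J
q5 (heat steam 100.0→147.9 °C): 19.6 × 2.04 × 47.9 = 1915 J
Total: 912 + 6586 + 8252 + 44512 + 1915 = 62177 J = 62.2 kJ

q = 62.2 kJ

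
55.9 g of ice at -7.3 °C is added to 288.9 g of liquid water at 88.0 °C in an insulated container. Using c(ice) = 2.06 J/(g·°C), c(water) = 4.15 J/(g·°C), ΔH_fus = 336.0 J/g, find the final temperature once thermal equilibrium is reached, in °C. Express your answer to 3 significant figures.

Heat to bring ice to 0 °C and melt it: q₁ = 55.9×2.06×7.3 + 55.9×336.0 = 19623 J
Heat the water can supply cooling to 0 °C: 288.9×4.15×88.0 = 105506 J > q₁, so all ice melts.
Energy balance: 288.9×4.15×(88.0 − T) = 19623 + 55.9×4.15×(T − 0)
1198.935(88.0 − T) = 19623 + 231.985 T
105506 − 19623 = 1430.920 T
T = 85883 / 1430.920 = 60.02 °C

T_f = 60.0 °C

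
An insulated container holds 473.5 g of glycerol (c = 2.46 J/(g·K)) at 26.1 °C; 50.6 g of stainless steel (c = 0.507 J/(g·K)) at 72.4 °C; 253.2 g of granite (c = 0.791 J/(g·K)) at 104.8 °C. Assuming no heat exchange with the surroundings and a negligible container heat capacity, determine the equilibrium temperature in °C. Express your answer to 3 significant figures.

T_f = 38.3 °C

Σ mᵢcᵢ(T − Tᵢ) = 0  ⇒  T = Σ mᵢcᵢTᵢ / Σ mᵢcᵢ
Σ mᵢcᵢ = 473.5×2.46 + 50.6×0.507 + 253.2×0.791 = 1390.7454
Σ mᵢcᵢTᵢ = 1164.81×26.1 + 25.6542×72.4 + 200.2812×104.8 = 53248
T = 53248 / 1390.7454 = 38.29 °C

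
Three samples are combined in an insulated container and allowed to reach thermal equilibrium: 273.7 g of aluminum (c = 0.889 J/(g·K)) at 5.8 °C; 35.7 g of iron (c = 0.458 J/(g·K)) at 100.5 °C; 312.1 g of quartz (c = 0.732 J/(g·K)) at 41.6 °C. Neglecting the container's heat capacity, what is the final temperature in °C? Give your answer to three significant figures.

Σ mᵢcᵢ(T − Tᵢ) = 0  ⇒  T = Σ mᵢcᵢTᵢ / Σ mᵢcᵢ
Σ mᵢcᵢ = 273.7×0.889 + 35.7×0.458 + 312.1×0.732 = 488.1271
Σ mᵢcᵢTᵢ = 243.3193×5.8 + 16.3506×100.5 + 228.4572×41.6 = 12558
T = 12558 / 488.1271 = 25.73 °C

T_f = 25.7 °C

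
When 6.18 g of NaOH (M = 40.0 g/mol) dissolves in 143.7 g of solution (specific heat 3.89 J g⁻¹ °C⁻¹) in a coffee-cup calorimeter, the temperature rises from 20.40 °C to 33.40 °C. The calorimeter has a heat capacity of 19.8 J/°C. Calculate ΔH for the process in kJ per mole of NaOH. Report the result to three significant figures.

|ΔT| = |33.40 − 20.40| = 13.00 °C
|q_surr| = (143.7 × 3.89 + 19.8) × 13.00 = 578.793 × 13.00 = 7524 J
n(NaOH) = 6.18 / 40.0 = 0.1545 mol
Temperature rose, so q_rxn = −|q_surr| = -7.524 kJ
ΔH = q_rxn / n = -48.70 kJ/mol

ΔH = -48.7 kJ/mol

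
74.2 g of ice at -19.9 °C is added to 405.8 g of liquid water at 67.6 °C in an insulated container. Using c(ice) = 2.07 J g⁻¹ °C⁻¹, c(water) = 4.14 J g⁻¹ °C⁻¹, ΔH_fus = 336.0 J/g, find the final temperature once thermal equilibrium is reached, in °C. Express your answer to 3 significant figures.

T_f = 43.1 °C

Heat to bring ice to 0 °C and melt it: q₁ = 74.2×2.07×19.9 + 74.2×336.0 = 27988 J
Heat the water can supply cooling to 0 °C: 405.8×4.14×67.6 = 113569 J > q₁, so all ice melts.
Energy balance: 405.8×4.14×(67.6 − T) = 27988 + 74.2×4.14×(T − 0)
1680.012(67.6 − T) = 27988 + 307.188 T
113569 − 27988 = 1987.200 T
T = 85581 / 1987.200 = 43.07 °C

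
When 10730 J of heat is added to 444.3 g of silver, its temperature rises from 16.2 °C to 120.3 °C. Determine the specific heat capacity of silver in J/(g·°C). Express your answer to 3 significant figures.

c = q / (m ΔT) = 10730 / (444.3 × 104.1)
c = 10730 / 46251.63 = 0.232 J/(g·°C)

c = 0.232 J/(g·°C)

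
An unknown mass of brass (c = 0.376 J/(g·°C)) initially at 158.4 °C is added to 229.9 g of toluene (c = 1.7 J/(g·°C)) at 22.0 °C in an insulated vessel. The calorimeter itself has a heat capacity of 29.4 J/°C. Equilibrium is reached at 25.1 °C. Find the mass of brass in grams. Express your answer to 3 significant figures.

q_gained = (229.9 × 1.7 + 29.4) × (25.1 − 22.0) = 1303 J
q_lost = m × 0.376 × (158.4 − 25.1) = 50.1208 m
m = 1303 / 50.1208 = 26.0 g

m = 26.0 g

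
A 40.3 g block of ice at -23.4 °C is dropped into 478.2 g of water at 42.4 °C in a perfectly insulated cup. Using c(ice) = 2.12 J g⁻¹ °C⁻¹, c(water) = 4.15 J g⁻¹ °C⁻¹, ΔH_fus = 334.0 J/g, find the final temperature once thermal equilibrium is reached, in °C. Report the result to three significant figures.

Heat to bring ice to 0 °C and melt it: q₁ = 40.3×2.12×23.4 + 40.3×334.0 = 15459 J
Heat the water can supply cooling to 0 °C: 478.2×4.15×42.4 = 84144.1 J > q₁, so all ice melts.
Energy balance: 478.2×4.15×(42.4 − T) = 15459 + 40.3×4.15×(T − 0)
1984.53(42.4 − T) = 15459 + 167.245 T
84144.1 − 15459 = 2151.775 T
T = 68685.1 / 2151.775 = 31.92 °C

T_f = 31.9 °C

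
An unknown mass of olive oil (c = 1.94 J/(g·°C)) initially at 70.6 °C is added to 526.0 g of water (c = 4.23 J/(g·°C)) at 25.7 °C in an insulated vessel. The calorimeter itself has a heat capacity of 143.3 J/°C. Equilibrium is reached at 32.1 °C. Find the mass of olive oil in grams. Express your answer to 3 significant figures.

q_gained = (526.0 × 4.23 + 143.3) × (32.1 − 25.7) = 15160 J
q_lost = m × 1.94 × (70.6 − 32.1) = 74.69 m
m = 15160 / 74.69 = 203 g

m = 203 g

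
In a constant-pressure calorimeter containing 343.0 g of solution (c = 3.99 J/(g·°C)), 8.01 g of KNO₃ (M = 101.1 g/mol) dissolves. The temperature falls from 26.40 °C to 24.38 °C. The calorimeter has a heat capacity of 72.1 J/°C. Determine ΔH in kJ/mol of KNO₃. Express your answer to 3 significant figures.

ΔH = 36.7 kJ/mol

|ΔT| = |24.38 − 26.40| = 2.02 °C
|q_surr| = (343.0 × 3.99 + 72.1) × 2.02 = 1440.67 × 2.02 = 2910 J
n(KNO₃) = 8.01 / 101.1 = 0.07923 mol
Temperature fell, so q_rxn = +|q_surr| = 2.910 kJ
ΔH = q_rxn / n = 36.73 kJ/mol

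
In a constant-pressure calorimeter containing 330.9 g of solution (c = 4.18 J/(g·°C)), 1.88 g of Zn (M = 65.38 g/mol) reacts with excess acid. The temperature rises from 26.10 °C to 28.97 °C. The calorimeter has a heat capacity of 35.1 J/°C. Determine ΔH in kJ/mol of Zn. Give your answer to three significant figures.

ΔH = -142 kJ/mol

|ΔT| = |28.97 − 26.10| = 2.87 °C
|q_surr| = (330.9 × 4.18 + 35.1) × 2.87 = 1418.262 × 2.87 = 4070 J
n(Zn) = 1.88 / 65.38 = 0.02875 mol
Temperature rose, so q_rxn = −|q_surr| = -4.070 kJ
ΔH = q_rxn / n = -141.6 kJ/mol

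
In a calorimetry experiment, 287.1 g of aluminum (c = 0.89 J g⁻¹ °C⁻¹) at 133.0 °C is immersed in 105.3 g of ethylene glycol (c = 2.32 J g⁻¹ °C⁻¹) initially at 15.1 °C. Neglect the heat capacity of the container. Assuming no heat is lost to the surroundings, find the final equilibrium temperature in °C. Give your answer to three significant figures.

Heat lost by aluminum = heat gained by ethylene glycol.
(287.1)(0.89)(133.0 − T) = (105.3)(2.32)(T − 15.1)
255.519 (133.0 − T) = 244.296 (T − 15.1)
33984 − 255.519 T = 244.296 T − 3688.9
37672.9 = 499.815 T
T = 75.37 °C

T_f = 75.4 °C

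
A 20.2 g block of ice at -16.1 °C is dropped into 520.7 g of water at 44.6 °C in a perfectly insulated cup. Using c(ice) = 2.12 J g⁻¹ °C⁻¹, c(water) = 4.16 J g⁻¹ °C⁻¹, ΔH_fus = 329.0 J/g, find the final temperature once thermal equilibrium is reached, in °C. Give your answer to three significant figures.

Heat to bring ice to 0 °C and melt it: q₁ = 20.2×2.12×16.1 + 20.2×329.0 = 7335.3 J
Heat the water can supply cooling to 0 °C: 520.7×4.16×44.6 = 96608.6 J > q₁, so all ice melts.
Energy balance: 520.7×4.16×(44.6 − T) = 7335.3 + 20.2×4.16×(T − 0)
2166.112(44.6 − T) = 7335.3 + 84.032 T
96608.6 − 7335.3 = 2250.144 T
T = 89273.3 / 2250.144 = 39.67 °C

T_f = 39.7 °C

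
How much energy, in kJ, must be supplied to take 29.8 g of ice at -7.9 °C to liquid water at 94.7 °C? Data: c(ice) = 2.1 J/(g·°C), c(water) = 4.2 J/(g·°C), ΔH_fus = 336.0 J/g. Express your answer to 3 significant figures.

q1 (heat ice -7.9→0.0 °C): 29.8 × 2.1 × 7.9 = 494 J
q2 (melt at 0 °C): 29.8 × 336.0 = 10013 J
q3 (heat water 0.0→94.7 °C): 29.8 × 4.2 × 94.7 = 11853 J
Total: 494 + 10013 + 11853 = 22360 J = 22.4 kJ

q = 22.4 kJ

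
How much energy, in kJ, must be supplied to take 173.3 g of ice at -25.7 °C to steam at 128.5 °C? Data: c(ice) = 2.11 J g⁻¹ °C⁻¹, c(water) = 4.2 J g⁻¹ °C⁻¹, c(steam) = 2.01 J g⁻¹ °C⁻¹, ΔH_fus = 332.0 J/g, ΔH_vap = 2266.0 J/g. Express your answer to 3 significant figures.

q1 (heat ice -25.7→0.0 °C): 173.3 × 2.11 × 25.7 = 9398 J
q2 (melt at 0 °C): 173.3 × 332.0 = 57536 J
q3 (heat water 0.0→100.0 °C): 173.3 × 4.2 × 100.0 = 72786 J
q4 (vaporize at 100 °C): 173.3 × 2266.0 = 392698 J
q5 (heat steam 100.0→128.5 °C): 173.3 × 2.01 × 28.5 = 9927 J
Total: 9398 + 57536 + 72786 + 392698 + 9927 = 542345 J = 542 kJ

q = 542 kJ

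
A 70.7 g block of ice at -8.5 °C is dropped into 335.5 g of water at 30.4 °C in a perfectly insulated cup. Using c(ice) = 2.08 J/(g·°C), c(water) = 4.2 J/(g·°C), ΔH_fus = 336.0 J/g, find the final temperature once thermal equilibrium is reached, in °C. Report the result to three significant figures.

T_f = 10.5 °C

Heat to bring ice to 0 °C and melt it: q₁ = 70.7×2.08×8.5 + 70.7×336.0 = 25005 J
Heat the water can supply cooling to 0 °C: 335.5×4.2×30.4 = 42836.6 J > q₁, so all ice melts.
Energy balance: 335.5×4.2×(30.4 − T) = 25005 + 70.7×4.2×(T − 0)
1409.1(30.4 − T) = 25005 + 296.94 T
42836.6 − 25005 = 1706.04 T
T = 17831.6 / 1706.04 = 10.45 °C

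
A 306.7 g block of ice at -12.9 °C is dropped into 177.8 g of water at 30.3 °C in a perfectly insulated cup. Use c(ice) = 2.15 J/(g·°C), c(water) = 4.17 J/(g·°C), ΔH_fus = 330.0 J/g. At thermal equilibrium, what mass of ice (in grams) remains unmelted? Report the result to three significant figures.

m_ice remaining = 264 g

Heat to warm all ice to 0 °C: 306.7×2.15×12.9 = 8506.3 J
Heat released by water cooling to 0 °C: 177.8×4.17×30.3 = 22465 J
22465 J < 8506.3 + 306.7×330.0 = 109717.3 J, so not all ice melts; final T = 0 °C.
Heat left for melting: 22465 − 8506.3 = 13958.7 J
Mass melted = 13958.7 / 330.0 = 42.30 g
Ice remaining = 306.7 − 42.30 = 264.40 g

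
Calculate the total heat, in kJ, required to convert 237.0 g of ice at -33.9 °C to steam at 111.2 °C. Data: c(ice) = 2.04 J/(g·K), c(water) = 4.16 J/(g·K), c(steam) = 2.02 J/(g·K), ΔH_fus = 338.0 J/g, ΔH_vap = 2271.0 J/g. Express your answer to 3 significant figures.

q = 739 kJ

q1 (heat ice -33.9→0.0 °C): 237.0 × 2.04 × 33.9 = 16390 J
q2 (melt at 0 °C): 237.0 × 338.0 = 80106 J
q3 (heat water 0.0→100.0 °C): 237.0 × 4.16 × 100.0 = 98592 J
q4 (vaporize at 100 °C): 237.0 × 2271.0 = 538227 J
q5 (heat steam 100.0→111.2 °C): 237.0 × 2.02 × 11.2 = 5362 J
Total: 16390 + 80106 + 98592 + 538227 + 5362 = 738677 J = 739 kJ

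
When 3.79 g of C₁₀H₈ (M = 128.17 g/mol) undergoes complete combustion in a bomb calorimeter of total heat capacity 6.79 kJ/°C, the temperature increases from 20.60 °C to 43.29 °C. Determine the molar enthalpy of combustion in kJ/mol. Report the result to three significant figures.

ΔH = -5210 kJ/mol

ΔT = 43.29 − 20.60 = 22.69 °C
q_cal = C_cal × ΔT = 6.79 × 22.69 = 154.0651 kJ
n = 3.79 / 128.17 = 0.02957 mol
q_rxn = −q_cal = -154.0651 kJ
ΔH = -154.0651 / 0.02957 = -5210 kJ/mol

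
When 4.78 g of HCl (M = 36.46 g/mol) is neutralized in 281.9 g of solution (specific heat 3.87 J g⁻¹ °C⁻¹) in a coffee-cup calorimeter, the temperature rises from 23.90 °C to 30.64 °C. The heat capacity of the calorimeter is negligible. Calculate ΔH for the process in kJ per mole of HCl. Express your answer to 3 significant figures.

ΔH = -56.1 kJ/mol

|ΔT| = |30.64 − 23.90| = 6.74 °C
|q_surr| = (281.9 × 3.87) × 6.74 = 1090.953 × 6.74 = 7353 J
n(HCl) = 4.78 / 36.46 = 0.1311 mol
Temperature rose, so q_rxn = −|q_surr| = -7.353 kJ
ΔH = q_rxn / n = -56.09 kJ/mol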